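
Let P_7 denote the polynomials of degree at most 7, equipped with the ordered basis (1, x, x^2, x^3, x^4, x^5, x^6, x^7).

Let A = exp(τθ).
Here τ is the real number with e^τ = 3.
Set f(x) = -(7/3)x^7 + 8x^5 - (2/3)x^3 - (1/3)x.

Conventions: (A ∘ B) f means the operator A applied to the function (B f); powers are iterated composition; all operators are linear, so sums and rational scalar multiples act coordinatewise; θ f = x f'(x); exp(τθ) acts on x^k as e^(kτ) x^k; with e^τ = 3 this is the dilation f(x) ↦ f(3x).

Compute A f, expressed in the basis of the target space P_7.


exp(τθ) x^k = e^(kτ) x^k; with e^τ = 3 this sends x^k to 3^k x^k
x ↦ 3 x
x^3 ↦ 27 x^3
x^5 ↦ 243 x^5
x^7 ↦ 2187 x^7
applying this coordinatewise to f: exp(τθ) f = -5103x^7 + 1944x^5 - 18x^3 - x

g(x) = -5103x^7 + 1944x^5 - 18x^3 - x


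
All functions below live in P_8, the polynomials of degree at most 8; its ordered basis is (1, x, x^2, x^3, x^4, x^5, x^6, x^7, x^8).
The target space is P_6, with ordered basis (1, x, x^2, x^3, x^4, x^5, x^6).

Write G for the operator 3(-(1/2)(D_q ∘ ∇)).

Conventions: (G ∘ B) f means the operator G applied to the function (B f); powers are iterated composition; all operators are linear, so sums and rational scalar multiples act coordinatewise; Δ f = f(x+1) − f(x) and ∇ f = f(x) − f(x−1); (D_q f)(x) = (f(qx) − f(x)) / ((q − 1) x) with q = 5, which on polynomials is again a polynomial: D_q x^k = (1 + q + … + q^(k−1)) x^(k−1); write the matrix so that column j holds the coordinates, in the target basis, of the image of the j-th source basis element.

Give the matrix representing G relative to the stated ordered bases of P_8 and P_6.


image of 1: 0
image of x: 0
image of x^2: -3
image of x^3: -27x + 9/2
image of x^4: -186x^2 + 54x - 6
image of x^5: -1170x^3 + 465x^2 - 90x + 15/2
image of x^6: -7029x^4 + 3510x^3 - 930x^2 + 135x - 9
image of x^7: -41013x^5 + (49203/2)x^4 - 8190x^3 + (3255/2)x^2 - 189x + 21/2
image of x^8: -234372x^6 + 164052x^5 - 65604x^4 + 16380x^3 - 2604x^2 + 252x - 12
each image's coordinates form column j of the matrix

the matrix is [[0, 0, -3, 9/2, -6, 15/2, -9, 21/2, -12]; [0, 0, 0, -27, 54, -90, 135, -189, 252]; [0, 0, 0, 0, -186, 465, -930, 3255/2, -2604]; [0, 0, 0, 0, 0, -1170, 3510, -8190, 16380]; [0, 0, 0, 0, 0, 0, -7029, 49203/2, -65604]; [0, 0, 0, 0, 0, 0, 0, -41013, 164052]; [0, 0, 0, 0, 0, 0, 0, 0, -234372]] (rows listed top to bottom)


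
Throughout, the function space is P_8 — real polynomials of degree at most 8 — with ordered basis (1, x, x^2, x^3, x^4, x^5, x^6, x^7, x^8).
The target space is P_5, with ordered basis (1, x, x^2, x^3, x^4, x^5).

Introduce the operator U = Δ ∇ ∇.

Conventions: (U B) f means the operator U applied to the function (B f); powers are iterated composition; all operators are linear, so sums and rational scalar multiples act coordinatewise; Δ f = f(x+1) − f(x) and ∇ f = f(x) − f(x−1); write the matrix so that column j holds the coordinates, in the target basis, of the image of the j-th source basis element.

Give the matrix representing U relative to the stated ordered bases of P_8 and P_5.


the matrix is [[0, 0, 0, 6, -12, 30, -60, 126, -252]; [0, 0, 0, 0, 24, -60, 180, -420, 1008]; [0, 0, 0, 0, 0, 60, -180, 630, -1680]; [0, 0, 0, 0, 0, 0, 120, -420, 1680]; [0, 0, 0, 0, 0, 0, 0, 210, -840]; [0, 0, 0, 0, 0, 0, 0, 0, 336]] (rows listed top to bottom)

image of 1: 0
image of x: 0
image of x^2: 0
image of x^3: 6
image of x^4: 24x - 12
image of x^5: 60x^2 - 60x + 30
image of x^6: 120x^3 - 180x^2 + 180x - 60
image of x^7: 210x^4 - 420x^3 + 630x^2 - 420x + 126
image of x^8: 336x^5 - 840x^4 + 1680x^3 - 1680x^2 + 1008x - 252
each image's coordinates form column j of the matrix


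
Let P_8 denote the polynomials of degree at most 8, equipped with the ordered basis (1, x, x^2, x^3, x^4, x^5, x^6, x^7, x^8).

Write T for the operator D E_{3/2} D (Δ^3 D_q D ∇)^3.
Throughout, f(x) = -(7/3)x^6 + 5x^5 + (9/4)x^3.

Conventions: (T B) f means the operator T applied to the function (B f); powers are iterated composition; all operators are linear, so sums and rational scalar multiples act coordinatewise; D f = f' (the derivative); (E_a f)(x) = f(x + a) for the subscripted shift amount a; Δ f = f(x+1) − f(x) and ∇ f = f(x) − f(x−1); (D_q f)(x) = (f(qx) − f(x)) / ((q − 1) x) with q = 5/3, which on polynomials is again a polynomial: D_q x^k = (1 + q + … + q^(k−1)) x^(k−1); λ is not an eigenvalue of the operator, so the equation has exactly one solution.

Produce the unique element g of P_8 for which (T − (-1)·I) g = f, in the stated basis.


g(x) = -(7/3)x^6 + 5x^5 + (9/4)x^3

write g with unknown coordinates in the stated basis and equate coefficients in (T − (-1)·I) g = f
solving from the highest basis element down gives g = -(7/3)x^6 + 5x^5 + (9/4)x^3
check: T g = 0
so T g − (-1)·g = -(7/3)x^6 + 5x^5 + (9/4)x^3 = f ✓


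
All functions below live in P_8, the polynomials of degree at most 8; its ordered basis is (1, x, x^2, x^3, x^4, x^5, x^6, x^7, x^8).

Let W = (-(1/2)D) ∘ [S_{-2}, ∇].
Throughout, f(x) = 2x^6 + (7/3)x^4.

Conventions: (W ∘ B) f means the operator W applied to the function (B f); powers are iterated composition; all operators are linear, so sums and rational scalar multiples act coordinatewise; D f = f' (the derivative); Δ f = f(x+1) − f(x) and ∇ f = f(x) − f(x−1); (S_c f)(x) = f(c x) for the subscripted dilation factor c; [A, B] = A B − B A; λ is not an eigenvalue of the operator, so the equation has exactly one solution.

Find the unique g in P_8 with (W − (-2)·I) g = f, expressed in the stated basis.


the image equals g(x) = x^6 - (4313/6)x^4 + 720x^3 + 50676x^2 - 12468x - 142428

write g with unknown coordinates in the stated basis and equate coefficients in (W − (-2)·I) g = f
solving from the highest basis element down gives g = x^6 - (4313/6)x^4 + 720x^3 + 50676x^2 - 12468x - 142428
check: W g = 1440x^4 - 1440x^3 - 101352x^2 + 24936x + 284856
so W g − (-2)·g = 2x^6 + (7/3)x^4 = f ✓


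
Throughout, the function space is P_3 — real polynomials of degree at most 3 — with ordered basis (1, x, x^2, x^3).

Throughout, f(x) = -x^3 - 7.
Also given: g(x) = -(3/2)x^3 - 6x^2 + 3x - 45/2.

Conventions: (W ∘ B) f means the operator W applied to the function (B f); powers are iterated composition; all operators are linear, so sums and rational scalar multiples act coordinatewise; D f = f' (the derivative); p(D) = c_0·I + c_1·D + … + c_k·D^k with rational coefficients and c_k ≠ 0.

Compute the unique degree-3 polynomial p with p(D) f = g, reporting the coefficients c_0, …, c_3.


c_0 = 3/2, c_1 = 2, c_2 = -1/2, c_3 = 2

D^0 f = -x^3 - 7
D^1 f = -3x^2
D^2 f = -6x
D^3 f = -6
matching coefficients of g against c_0 f + c_1 Df + … from the top degree down determines the c_i
solution: c_0 = 3/2, c_1 = 2, c_2 = -1/2, c_3 = 2


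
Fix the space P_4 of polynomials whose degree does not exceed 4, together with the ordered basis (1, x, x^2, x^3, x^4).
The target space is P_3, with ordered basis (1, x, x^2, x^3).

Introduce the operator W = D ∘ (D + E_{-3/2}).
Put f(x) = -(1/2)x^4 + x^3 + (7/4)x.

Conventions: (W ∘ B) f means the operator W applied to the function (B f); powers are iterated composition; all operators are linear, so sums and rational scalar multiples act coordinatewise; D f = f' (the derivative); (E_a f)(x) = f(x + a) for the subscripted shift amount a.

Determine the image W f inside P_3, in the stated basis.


the image equals g(x) = -2x^3 + 6x^2 - (33/2)x + 61/4

D f = -2x^3 + 3x^2 + 7/4
E_{-3/2} f = -(1/2)x^4 + 4x^3 - (45/4)x^2 + (61/4)x - 273/32
(D + E_{-3/2}) f = -(1/2)x^4 + 2x^3 - (33/4)x^2 + (61/4)x - 217/32
D (D + E_{-3/2}) f = -2x^3 + 6x^2 - (33/2)x + 61/4


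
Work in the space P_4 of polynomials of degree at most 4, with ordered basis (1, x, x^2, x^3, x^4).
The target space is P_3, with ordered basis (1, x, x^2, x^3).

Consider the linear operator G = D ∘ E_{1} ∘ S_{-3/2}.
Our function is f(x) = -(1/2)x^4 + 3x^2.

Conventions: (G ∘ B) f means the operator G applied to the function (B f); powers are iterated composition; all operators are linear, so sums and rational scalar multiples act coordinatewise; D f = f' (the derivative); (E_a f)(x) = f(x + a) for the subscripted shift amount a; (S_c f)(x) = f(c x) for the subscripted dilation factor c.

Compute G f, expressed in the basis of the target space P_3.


S_{-3/2} f = -(81/32)x^4 + (27/4)x^2
E_{1} S_{-3/2} f = -(81/32)x^4 - (81/8)x^3 - (135/16)x^2 + (27/8)x + 135/32
D E_{1} S_{-3/2} f = -(81/8)x^3 - (243/8)x^2 - (135/8)x + 27/8

the result is g(x) = -(81/8)x^3 - (243/8)x^2 - (135/8)x + 27/8


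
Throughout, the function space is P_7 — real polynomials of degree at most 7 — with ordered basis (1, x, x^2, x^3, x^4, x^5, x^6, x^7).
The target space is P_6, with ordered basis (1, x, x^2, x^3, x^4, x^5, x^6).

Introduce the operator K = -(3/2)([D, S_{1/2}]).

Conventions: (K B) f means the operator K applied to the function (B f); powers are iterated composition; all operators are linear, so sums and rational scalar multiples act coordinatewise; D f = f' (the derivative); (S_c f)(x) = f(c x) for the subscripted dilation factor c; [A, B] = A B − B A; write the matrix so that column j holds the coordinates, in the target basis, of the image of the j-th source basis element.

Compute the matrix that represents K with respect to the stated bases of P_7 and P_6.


the matrix is [[0, 3/4, 0, 0, 0, 0, 0, 0]; [0, 0, 3/4, 0, 0, 0, 0, 0]; [0, 0, 0, 9/16, 0, 0, 0, 0]; [0, 0, 0, 0, 3/8, 0, 0, 0]; [0, 0, 0, 0, 0, 15/64, 0, 0]; [0, 0, 0, 0, 0, 0, 9/64, 0]; [0, 0, 0, 0, 0, 0, 0, 21/256]] (rows listed top to bottom)

image of 1: 0
image of x: 3/4
image of x^2: (3/4)x
image of x^3: (9/16)x^2
image of x^4: (3/8)x^3
image of x^5: (15/64)x^4
image of x^6: (9/64)x^5
image of x^7: (21/256)x^6
each image's coordinates form column j of the matrix


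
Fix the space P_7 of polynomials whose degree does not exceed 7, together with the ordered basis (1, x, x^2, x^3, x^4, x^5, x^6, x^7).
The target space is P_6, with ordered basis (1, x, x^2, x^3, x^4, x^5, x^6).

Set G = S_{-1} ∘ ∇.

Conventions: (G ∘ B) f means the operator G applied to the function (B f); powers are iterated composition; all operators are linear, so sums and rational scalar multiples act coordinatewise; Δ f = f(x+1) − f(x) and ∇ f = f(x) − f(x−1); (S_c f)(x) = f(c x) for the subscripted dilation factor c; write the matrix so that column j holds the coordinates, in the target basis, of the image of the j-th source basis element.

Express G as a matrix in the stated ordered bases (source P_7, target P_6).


the matrix is [[0, 1, -1, 1, -1, 1, -1, 1]; [0, 0, -2, 3, -4, 5, -6, 7]; [0, 0, 0, 3, -6, 10, -15, 21]; [0, 0, 0, 0, -4, 10, -20, 35]; [0, 0, 0, 0, 0, 5, -15, 35]; [0, 0, 0, 0, 0, 0, -6, 21]; [0, 0, 0, 0, 0, 0, 0, 7]] (rows listed top to bottom)

image of 1: 0
image of x: 1
image of x^2: -2x - 1
image of x^3: 3x^2 + 3x + 1
image of x^4: -4x^3 - 6x^2 - 4x - 1
image of x^5: 5x^4 + 10x^3 + 10x^2 + 5x + 1
image of x^6: -6x^5 - 15x^4 - 20x^3 - 15x^2 - 6x - 1
image of x^7: 7x^6 + 21x^5 + 35x^4 + 35x^3 + 21x^2 + 7x + 1
each image's coordinates form column j of the matrix


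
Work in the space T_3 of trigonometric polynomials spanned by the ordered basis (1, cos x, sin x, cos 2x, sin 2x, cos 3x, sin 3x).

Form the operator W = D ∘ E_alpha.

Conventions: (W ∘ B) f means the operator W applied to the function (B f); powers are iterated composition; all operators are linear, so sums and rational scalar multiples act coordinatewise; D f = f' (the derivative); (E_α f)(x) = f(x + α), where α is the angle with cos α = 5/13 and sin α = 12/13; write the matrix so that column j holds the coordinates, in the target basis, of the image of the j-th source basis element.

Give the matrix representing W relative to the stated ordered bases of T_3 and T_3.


the matrix is [[0, 0, 0, 0, 0, 0, 0]; [0, -12/13, 5/13, 0, 0, 0, 0]; [0, -5/13, -12/13, 0, 0, 0, 0]; [0, 0, 0, -240/169, -238/169, 0, 0]; [0, 0, 0, 238/169, -240/169, 0, 0]; [0, 0, 0, 0, 0, 2484/2197, -6105/2197]; [0, 0, 0, 0, 0, 6105/2197, 2484/2197]] (rows listed top to bottom)

image of 1: 0
image of cos x: -(12/13)cos x - (5/13)sin x
image of sin x: (5/13)cos x - (12/13)sin x
image of cos 2x: -(240/169)cos 2x + (238/169)sin 2x
image of sin 2x: -(238/169)cos 2x - (240/169)sin 2x
image of cos 3x: (2484/2197)cos 3x + (6105/2197)sin 3x
image of sin 3x: -(6105/2197)cos 3x + (2484/2197)sin 3x
each image's coordinates form column j of the matrix


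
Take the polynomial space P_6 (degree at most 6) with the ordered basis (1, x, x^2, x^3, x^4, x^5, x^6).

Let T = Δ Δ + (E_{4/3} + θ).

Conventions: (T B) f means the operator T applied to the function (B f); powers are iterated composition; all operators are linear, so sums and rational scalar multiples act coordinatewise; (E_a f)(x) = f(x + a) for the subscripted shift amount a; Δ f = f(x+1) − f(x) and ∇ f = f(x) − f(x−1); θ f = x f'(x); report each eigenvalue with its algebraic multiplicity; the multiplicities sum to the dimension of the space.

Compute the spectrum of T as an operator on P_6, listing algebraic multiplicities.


image of 1: 1
image of x: 2x + 4/3
image of x^2: 3x^2 + (8/3)x + 34/9
image of x^3: 4x^3 + 4x^2 + (34/3)x + 226/27
image of x^4: 5x^4 + (16/3)x^3 + (68/3)x^2 + (904/27)x + 1390/81
image of x^5: 6x^5 + (20/3)x^4 + (340/9)x^3 + (2260/27)x^2 + (6950/81)x + 8314/243
image of x^6: 7x^6 + 8x^5 + (170/3)x^4 + (4520/27)x^3 + (6950/27)x^2 + (16628/81)x + 49294/729
the matrix is upper triangular; its diagonal is (1, 2, 3, 4, 5, 6, 7)
for a triangular matrix the eigenvalues are the diagonal entries, with algebraic multiplicity their repetition count

λ = 1 (multiplicity 1), λ = 2 (multiplicity 1), λ = 3 (multiplicity 1), λ = 4 (multiplicity 1), λ = 5 (multiplicity 1), λ = 6 (multiplicity 1), λ = 7 (multiplicity 1)


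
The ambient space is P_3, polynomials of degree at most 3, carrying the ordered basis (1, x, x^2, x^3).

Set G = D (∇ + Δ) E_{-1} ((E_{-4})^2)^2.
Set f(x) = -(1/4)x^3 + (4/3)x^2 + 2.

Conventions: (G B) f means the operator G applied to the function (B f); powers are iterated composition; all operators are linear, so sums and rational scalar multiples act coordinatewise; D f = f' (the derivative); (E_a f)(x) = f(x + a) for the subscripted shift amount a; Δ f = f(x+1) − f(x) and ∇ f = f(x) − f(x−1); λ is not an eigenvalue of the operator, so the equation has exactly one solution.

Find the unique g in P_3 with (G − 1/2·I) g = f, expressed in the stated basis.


write g with unknown coordinates in the stated basis and equate coefficients in (G − 1/2·I) g = f
solving from the highest basis element down gives g = (1/2)x^3 - (8/3)x^2 + 12x - 688/3
check: G g = 6x - 338/3
so G g − 1/2·g = -(1/4)x^3 + (4/3)x^2 + 2 = f ✓

the image equals g(x) = (1/2)x^3 - (8/3)x^2 + 12x - 688/3


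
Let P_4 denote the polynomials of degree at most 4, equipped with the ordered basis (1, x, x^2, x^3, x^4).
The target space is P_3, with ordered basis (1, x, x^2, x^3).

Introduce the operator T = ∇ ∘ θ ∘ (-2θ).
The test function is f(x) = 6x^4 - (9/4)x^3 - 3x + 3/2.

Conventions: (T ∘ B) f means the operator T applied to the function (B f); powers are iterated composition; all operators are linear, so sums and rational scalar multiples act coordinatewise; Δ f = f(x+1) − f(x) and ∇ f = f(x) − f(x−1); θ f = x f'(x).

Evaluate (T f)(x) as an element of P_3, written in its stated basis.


θ f = 24x^4 - (27/4)x^3 - 3x
(-2θ) f = -48x^4 + (27/2)x^3 + 6x
θ (-2θ) f = -192x^4 + (81/2)x^3 + 6x
∇ θ (-2θ) f = -768x^3 + (2547/2)x^2 - (1779/2)x + 477/2

g(x) = -768x^3 + (2547/2)x^2 - (1779/2)x + 477/2


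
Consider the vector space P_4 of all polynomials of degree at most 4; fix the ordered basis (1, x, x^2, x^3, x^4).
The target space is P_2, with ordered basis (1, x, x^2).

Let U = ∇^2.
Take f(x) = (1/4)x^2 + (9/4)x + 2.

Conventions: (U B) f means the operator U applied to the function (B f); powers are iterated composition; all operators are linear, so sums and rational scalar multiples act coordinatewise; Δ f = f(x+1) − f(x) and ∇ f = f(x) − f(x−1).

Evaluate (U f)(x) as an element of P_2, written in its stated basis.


the image equals g(x) = 1/2

∇ f = (1/2)x + 2
∇ ∇ f = 1/2


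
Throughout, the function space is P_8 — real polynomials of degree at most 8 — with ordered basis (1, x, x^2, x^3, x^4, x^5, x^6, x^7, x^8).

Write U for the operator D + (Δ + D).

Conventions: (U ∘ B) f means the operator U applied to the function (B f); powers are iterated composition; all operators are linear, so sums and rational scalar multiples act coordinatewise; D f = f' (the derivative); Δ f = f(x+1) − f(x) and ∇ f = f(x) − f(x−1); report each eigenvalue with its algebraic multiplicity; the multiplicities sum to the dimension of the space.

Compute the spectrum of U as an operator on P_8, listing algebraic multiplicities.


λ = 0 (multiplicity 9)

image of 1: 0
image of x: 3
image of x^2: 6x + 1
image of x^3: 9x^2 + 3x + 1
image of x^4: 12x^3 + 6x^2 + 4x + 1
image of x^5: 15x^4 + 10x^3 + 10x^2 + 5x + 1
image of x^6: 18x^5 + 15x^4 + 20x^3 + 15x^2 + 6x + 1
image of x^7: 21x^6 + 21x^5 + 35x^4 + 35x^3 + 21x^2 + 7x + 1
image of x^8: 24x^7 + 28x^6 + 56x^5 + 70x^4 + 56x^3 + 28x^2 + 8x + 1
the matrix is upper triangular; its diagonal is (0, 0, 0, 0, 0, 0, 0, 0, 0)
for a triangular matrix the eigenvalues are the diagonal entries, with algebraic multiplicity their repetition count


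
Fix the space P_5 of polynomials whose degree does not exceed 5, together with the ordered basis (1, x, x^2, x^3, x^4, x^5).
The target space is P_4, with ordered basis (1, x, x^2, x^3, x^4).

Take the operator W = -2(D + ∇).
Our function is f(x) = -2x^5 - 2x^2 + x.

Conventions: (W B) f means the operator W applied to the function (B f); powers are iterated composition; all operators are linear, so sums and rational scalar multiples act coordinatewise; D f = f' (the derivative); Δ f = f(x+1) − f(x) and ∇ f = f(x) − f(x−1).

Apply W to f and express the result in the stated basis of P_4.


g(x) = 40x^4 - 40x^3 + 40x^2 - 4x - 4

D f = -10x^4 - 4x + 1
∇ f = -10x^4 + 20x^3 - 20x^2 + 6x + 1
(D + ∇) f = -20x^4 + 20x^3 - 20x^2 + 2x + 2
(-2(D + ∇)) f = 40x^4 - 40x^3 + 40x^2 - 4x - 4


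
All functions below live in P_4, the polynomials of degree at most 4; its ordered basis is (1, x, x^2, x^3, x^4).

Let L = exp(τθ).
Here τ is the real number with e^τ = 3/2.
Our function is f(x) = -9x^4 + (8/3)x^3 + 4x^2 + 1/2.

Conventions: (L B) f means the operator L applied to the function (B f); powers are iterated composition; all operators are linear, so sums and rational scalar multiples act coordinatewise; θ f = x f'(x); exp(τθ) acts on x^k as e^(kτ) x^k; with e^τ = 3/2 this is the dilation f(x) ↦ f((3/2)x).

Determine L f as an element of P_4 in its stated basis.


exp(τθ) x^k = e^(kτ) x^k; with e^τ = 3/2 this sends x^k to (3/2)^k x^k
x^2 ↦ 9/4 x^2
x^3 ↦ 27/8 x^3
x^4 ↦ 81/16 x^4
applying this coordinatewise to f: exp(τθ) f = -(729/16)x^4 + 9x^3 + 9x^2 + 1/2

g(x) = -(729/16)x^4 + 9x^3 + 9x^2 + 1/2


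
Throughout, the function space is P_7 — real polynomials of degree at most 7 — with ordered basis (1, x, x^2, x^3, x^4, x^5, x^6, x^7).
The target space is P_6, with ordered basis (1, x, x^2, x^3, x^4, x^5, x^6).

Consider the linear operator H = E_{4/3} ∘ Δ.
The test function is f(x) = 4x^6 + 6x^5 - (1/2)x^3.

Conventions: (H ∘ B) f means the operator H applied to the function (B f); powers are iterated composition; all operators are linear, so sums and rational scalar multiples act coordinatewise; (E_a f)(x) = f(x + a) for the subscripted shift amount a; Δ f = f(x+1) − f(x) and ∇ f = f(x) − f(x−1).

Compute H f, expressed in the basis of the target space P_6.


Δ f = 24x^5 + 90x^4 + 140x^3 + (237/2)x^2 + (105/2)x + 19/2
E_{4/3} Δ f = 24x^5 + 250x^4 + (3140/3)x^3 + (39733/18)x^2 + (126779/54)x + 163231/162

g(x) = 24x^5 + 250x^4 + (3140/3)x^3 + (39733/18)x^2 + (126779/54)x + 163231/162


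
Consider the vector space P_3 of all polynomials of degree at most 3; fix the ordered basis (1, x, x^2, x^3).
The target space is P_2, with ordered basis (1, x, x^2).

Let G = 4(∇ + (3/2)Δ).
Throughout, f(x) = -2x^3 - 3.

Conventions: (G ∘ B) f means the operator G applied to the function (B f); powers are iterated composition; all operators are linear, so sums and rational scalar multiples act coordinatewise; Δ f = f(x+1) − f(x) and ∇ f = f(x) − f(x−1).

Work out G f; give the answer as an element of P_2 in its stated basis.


∇ f = -6x^2 + 6x - 2
Δ f = -6x^2 - 6x - 2
((3/2)Δ) f = -9x^2 - 9x - 3
(∇ + (3/2)Δ) f = -15x^2 - 3x - 5
(4(∇ + (3/2)Δ)) f = -60x^2 - 12x - 20

the image equals g(x) = -60x^2 - 12x - 20


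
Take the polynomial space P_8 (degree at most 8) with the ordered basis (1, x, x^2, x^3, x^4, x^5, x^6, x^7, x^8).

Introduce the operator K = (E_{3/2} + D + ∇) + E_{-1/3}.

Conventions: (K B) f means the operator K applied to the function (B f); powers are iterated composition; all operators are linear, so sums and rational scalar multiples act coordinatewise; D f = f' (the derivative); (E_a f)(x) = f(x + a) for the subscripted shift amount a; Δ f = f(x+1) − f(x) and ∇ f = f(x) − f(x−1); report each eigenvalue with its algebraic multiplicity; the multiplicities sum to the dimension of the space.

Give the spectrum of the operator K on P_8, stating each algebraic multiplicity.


λ = 2 (multiplicity 9)

image of 1: 2
image of x: 2x + 19/6
image of x^2: 2x^2 + (19/3)x + 49/36
image of x^3: 2x^3 + (19/2)x^2 + (49/12)x + 937/216
image of x^4: 2x^4 + (38/3)x^3 + (49/6)x^2 + (937/54)x + 5281/1296
image of x^5: 2x^5 + (95/6)x^4 + (245/18)x^3 + (4685/108)x^2 + (26405/1296)x + 66793/7776
image of x^6: 2x^6 + 19x^5 + (245/12)x^4 + (4685/54)x^3 + (26405/432)x^2 + (66793/1296)x + 484849/46656
image of x^7: 2x^7 + (133/6)x^6 + (343/12)x^5 + (32795/216)x^4 + (184835/1296)x^3 + (467551/2592)x^2 + (3393943/46656)x + 5062777/279936
image of x^8: 2x^8 + (76/3)x^7 + (343/9)x^6 + (6559/27)x^5 + (184835/648)x^4 + (467551/972)x^3 + (3393943/11664)x^2 + (5062777/34992)x + 41367361/1679616
the matrix is upper triangular; its diagonal is (2, 2, 2, 2, 2, 2, 2, 2, 2)
for a triangular matrix the eigenvalues are the diagonal entries, with algebraic multiplicity their repetition count


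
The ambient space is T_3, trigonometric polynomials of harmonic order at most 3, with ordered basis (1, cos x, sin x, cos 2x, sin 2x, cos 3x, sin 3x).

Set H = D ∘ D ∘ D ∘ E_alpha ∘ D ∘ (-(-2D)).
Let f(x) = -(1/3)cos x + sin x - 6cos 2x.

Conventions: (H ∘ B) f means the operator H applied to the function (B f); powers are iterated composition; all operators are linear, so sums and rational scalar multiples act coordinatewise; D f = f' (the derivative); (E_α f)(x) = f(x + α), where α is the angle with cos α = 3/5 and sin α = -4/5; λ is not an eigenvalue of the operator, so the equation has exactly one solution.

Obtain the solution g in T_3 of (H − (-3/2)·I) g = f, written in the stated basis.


write g with unknown coordinates in the stated basis and equate coefficients in (H − (-3/2)·I) g = f
solving from the highest basis element down gives g = -(134/663)cos x + (54/221)sin x - (37764/428257)cos 2x + (10752/428257)sin 2x
check: H g = -(20/663)cos x + (140/221)sin x - (2512896/428257)cos 2x - (16128/428257)sin 2x
so H g − (-3/2)·g = -(1/3)cos x + sin x - 6cos 2x = f ✓

g(x) = -(134/663)cos x + (54/221)sin x - (37764/428257)cos 2x + (10752/428257)sin 2x


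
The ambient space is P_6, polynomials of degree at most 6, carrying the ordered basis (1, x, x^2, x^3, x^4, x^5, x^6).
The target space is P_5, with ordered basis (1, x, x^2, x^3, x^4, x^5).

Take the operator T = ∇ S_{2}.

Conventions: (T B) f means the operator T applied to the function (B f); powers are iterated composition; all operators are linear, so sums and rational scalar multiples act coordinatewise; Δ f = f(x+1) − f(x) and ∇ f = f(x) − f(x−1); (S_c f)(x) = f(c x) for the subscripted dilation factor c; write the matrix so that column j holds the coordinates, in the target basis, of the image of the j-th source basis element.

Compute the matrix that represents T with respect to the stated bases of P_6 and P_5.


the matrix is [[0, 2, -4, 8, -16, 32, -64]; [0, 0, 8, -24, 64, -160, 384]; [0, 0, 0, 24, -96, 320, -960]; [0, 0, 0, 0, 64, -320, 1280]; [0, 0, 0, 0, 0, 160, -960]; [0, 0, 0, 0, 0, 0, 384]] (rows listed top to bottom)

image of 1: 0
image of x: 2
image of x^2: 8x - 4
image of x^3: 24x^2 - 24x + 8
image of x^4: 64x^3 - 96x^2 + 64x - 16
image of x^5: 160x^4 - 320x^3 + 320x^2 - 160x + 32
image of x^6: 384x^5 - 960x^4 + 1280x^3 - 960x^2 + 384x - 64
each image's coordinates form column j of the matrix


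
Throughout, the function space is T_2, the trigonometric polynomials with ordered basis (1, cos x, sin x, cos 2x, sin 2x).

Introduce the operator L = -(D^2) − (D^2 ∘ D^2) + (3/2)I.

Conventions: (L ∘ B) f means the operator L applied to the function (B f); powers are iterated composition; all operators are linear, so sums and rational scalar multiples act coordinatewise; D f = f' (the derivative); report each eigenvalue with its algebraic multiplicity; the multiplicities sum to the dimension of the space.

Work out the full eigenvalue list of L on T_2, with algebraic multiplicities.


image of 1: 3/2
image of cos x: (3/2)cos x
image of sin x: (3/2)sin x
image of cos 2x: -(21/2)cos 2x
image of sin 2x: -(21/2)sin 2x
the matrix is diagonal; its diagonal is (3/2, 3/2, 3/2, -21/2, -21/2)
for a triangular matrix the eigenvalues are the diagonal entries, with algebraic multiplicity their repetition count

λ = -21/2 (multiplicity 2), λ = 3/2 (multiplicity 3)


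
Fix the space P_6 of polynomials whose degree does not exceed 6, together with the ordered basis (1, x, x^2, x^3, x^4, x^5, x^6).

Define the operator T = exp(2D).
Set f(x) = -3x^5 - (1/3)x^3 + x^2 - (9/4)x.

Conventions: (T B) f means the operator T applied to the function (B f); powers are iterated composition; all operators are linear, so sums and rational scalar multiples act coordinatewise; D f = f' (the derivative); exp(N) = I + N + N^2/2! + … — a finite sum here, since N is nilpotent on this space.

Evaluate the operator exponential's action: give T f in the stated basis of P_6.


the result is g(x) = -3x^5 - 30x^4 - (361/3)x^3 - 241x^2 - (969/4)x - 595/6

order-1 term: -30x^4 - 2x^2 + 4x - 9/2
order-2 term: -120x^3 - 4x + 4
order-3 term: -240x^2 - 8/3
order-4 term: -240x
order-5 term: -96
the series for exp(2D) f terminates at order 5
exp(2D) f = -3x^5 - 30x^4 - (361/3)x^3 - 241x^2 - (969/4)x - 595/6


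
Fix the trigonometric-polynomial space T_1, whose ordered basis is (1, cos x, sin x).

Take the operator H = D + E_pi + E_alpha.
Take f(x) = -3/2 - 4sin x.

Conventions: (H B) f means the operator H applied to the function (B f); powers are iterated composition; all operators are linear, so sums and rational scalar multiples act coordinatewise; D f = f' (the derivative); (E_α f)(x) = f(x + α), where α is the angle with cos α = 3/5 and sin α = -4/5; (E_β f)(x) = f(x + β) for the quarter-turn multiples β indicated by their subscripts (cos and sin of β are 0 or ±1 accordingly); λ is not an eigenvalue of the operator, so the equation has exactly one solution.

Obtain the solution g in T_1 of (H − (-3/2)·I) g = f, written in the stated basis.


the image equals g(x) = -3/7 + (16/25)cos x - (88/25)sin x

write g with unknown coordinates in the stated basis and equate coefficients in (H − (-3/2)·I) g = f
solving from the highest basis element down gives g = -3/7 + (16/25)cos x - (88/25)sin x
check: H g = -6/7 - (24/25)cos x + (32/25)sin x
so H g − (-3/2)·g = -3/2 - 4sin x = f ✓


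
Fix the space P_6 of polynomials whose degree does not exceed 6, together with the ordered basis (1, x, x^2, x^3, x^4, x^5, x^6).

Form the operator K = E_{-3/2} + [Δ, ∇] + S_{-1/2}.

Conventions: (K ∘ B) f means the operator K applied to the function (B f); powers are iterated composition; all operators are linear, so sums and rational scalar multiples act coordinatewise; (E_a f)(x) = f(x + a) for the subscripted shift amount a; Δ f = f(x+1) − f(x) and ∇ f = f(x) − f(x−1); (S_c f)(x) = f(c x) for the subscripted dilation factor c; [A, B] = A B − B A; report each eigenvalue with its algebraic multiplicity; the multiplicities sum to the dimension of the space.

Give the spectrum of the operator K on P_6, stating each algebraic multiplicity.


λ = 1/2 (multiplicity 1), λ = 7/8 (multiplicity 1), λ = 31/32 (multiplicity 1), λ = 65/64 (multiplicity 1), λ = 17/16 (multiplicity 1), λ = 5/4 (multiplicity 1), λ = 2 (multiplicity 1)

image of 1: 2
image of x: (1/2)x - 3/2
image of x^2: (5/4)x^2 - 3x + 9/4
image of x^3: (7/8)x^3 - (9/2)x^2 + (27/4)x - 27/8
image of x^4: (17/16)x^4 - 6x^3 + (27/2)x^2 - (27/2)x + 81/16
image of x^5: (31/32)x^5 - (15/2)x^4 + (45/2)x^3 - (135/4)x^2 + (405/16)x - 243/32
image of x^6: (65/64)x^6 - 9x^5 + (135/4)x^4 - (135/2)x^3 + (1215/16)x^2 - (729/16)x + 729/64
the matrix is upper triangular; its diagonal is (2, 1/2, 5/4, 7/8, 17/16, 31/32, 65/64)
for a triangular matrix the eigenvalues are the diagonal entries, with algebraic multiplicity their repetition count


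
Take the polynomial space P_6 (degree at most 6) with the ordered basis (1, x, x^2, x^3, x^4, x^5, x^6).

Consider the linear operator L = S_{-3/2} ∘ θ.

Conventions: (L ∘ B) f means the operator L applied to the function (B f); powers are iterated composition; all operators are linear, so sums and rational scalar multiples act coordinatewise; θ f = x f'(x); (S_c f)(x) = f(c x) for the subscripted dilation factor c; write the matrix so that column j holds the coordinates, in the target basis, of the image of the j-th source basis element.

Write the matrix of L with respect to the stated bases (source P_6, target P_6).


the matrix is [[0, 0, 0, 0, 0, 0, 0]; [0, -3/2, 0, 0, 0, 0, 0]; [0, 0, 9/2, 0, 0, 0, 0]; [0, 0, 0, -81/8, 0, 0, 0]; [0, 0, 0, 0, 81/4, 0, 0]; [0, 0, 0, 0, 0, -1215/32, 0]; [0, 0, 0, 0, 0, 0, 2187/32]] (rows listed top to bottom)

image of 1: 0
image of x: -(3/2)x
image of x^2: (9/2)x^2
image of x^3: -(81/8)x^3
image of x^4: (81/4)x^4
image of x^5: -(1215/32)x^5
image of x^6: (2187/32)x^6
each image's coordinates form column j of the matrix


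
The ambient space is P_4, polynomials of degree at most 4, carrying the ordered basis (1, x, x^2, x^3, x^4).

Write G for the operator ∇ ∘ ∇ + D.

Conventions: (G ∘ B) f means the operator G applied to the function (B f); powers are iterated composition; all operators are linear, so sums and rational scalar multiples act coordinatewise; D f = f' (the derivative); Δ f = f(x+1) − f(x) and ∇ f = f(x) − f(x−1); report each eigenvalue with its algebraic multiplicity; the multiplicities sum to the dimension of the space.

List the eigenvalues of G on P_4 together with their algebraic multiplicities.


image of 1: 0
image of x: 1
image of x^2: 2x + 2
image of x^3: 3x^2 + 6x - 6
image of x^4: 4x^3 + 12x^2 - 24x + 14
the matrix is upper triangular; its diagonal is (0, 0, 0, 0, 0)
for a triangular matrix the eigenvalues are the diagonal entries, with algebraic multiplicity their repetition count

λ = 0 (multiplicity 5)


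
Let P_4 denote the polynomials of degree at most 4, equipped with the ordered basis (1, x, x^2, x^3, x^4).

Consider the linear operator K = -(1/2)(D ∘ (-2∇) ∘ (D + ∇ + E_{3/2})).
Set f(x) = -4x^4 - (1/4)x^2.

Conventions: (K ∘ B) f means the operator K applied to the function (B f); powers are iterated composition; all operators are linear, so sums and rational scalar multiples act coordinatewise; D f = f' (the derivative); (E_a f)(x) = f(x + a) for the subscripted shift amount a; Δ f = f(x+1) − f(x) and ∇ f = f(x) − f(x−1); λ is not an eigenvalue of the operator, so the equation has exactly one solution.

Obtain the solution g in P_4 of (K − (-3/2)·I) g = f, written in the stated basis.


the result is g(x) = -(8/3)x^4 + (127/6)x^2 + 128x - 622/9

write g with unknown coordinates in the stated basis and equate coefficients in (K − (-3/2)·I) g = f
solving from the highest basis element down gives g = -(8/3)x^4 + (127/6)x^2 + 128x - 622/9
check: K g = -32x^2 - 192x + 311/3
so K g − (-3/2)·g = -4x^4 - (1/4)x^2 = f ✓


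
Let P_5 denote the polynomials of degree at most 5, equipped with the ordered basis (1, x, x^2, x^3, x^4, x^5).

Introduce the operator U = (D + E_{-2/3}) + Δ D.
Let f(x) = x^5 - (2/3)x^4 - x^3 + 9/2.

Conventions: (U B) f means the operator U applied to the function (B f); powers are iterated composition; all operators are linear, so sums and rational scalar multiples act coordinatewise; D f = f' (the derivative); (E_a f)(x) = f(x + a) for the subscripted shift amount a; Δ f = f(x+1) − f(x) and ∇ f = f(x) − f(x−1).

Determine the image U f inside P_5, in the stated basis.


the result is g(x) = x^5 + x^4 + (203/9)x^3 + (439/27)x^2 + (58/9)x + 1879/486

D f = 5x^4 - (8/3)x^3 - 3x^2
E_{-2/3} f = x^5 - 4x^4 + (47/9)x^3 - (74/27)x^2 + (4/9)x + 2203/486
(D + E_{-2/3}) f = x^5 + x^4 + (23/9)x^3 - (155/27)x^2 + (4/9)x + 2203/486
D f = 5x^4 - (8/3)x^3 - 3x^2
Δ D f = 20x^3 + 22x^2 + 6x - 2/3
((D + E_{-2/3}) + Δ D) f = x^5 + x^4 + (203/9)x^3 + (439/27)x^2 + (58/9)x + 1879/486


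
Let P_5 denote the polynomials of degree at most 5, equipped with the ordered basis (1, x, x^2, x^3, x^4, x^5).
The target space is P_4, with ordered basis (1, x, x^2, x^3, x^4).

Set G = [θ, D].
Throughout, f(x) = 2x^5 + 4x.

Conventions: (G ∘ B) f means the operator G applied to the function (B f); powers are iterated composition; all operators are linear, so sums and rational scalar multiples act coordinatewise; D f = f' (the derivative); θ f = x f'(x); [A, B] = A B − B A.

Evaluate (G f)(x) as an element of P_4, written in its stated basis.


D f = 10x^4 + 4
θ D f = 40x^4
θ f = 10x^5 + 4x
D θ f = 50x^4 + 4
[θ, D] f = -10x^4 - 4

the result is g(x) = -10x^4 - 4


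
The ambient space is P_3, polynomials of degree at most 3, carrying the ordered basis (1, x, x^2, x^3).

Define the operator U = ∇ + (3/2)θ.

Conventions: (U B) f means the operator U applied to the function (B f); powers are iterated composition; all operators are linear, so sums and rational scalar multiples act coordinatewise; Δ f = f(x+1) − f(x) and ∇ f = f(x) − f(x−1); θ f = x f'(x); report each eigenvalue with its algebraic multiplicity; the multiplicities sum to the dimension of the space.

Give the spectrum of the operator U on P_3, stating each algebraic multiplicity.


image of 1: 0
image of x: (3/2)x + 1
image of x^2: 3x^2 + 2x - 1
image of x^3: (9/2)x^3 + 3x^2 - 3x + 1
the matrix is upper triangular; its diagonal is (0, 3/2, 3, 9/2)
for a triangular matrix the eigenvalues are the diagonal entries, with algebraic multiplicity their repetition count

λ = 0 (multiplicity 1), λ = 3/2 (multiplicity 1), λ = 3 (multiplicity 1), λ = 9/2 (multiplicity 1)


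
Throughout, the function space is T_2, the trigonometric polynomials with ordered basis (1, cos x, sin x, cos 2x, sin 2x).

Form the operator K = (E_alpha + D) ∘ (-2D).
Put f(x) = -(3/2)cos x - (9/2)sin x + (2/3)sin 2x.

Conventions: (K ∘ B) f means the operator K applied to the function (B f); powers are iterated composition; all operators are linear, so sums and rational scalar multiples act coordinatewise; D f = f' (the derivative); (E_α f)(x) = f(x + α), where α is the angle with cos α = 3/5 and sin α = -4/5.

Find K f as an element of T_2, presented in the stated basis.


D f = -(9/2)cos x + (3/2)sin x + (4/3)cos 2x
(-2D) f = 9cos x - 3sin x - (8/3)cos 2x
E_alpha (-2D) f = (39/5)cos x + (27/5)sin x + (56/75)cos 2x - (64/25)sin 2x
D (-2D) f = -3cos x - 9sin x + (16/3)sin 2x
(E_alpha + D) (-2D) f = (24/5)cos x - (18/5)sin x + (56/75)cos 2x + (208/75)sin 2x

g(x) = (24/5)cos x - (18/5)sin x + (56/75)cos 2x + (208/75)sin 2x


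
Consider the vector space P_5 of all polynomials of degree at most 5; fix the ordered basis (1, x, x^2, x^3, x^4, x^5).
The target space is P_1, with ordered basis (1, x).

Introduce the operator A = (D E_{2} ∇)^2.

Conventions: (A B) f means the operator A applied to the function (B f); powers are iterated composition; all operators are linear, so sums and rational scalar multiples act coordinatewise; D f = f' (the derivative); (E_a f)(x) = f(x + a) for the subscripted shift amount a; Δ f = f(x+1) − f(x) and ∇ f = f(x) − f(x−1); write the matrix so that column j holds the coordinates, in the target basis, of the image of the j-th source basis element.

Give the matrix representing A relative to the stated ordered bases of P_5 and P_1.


the matrix is [[0, 0, 0, 0, 24, 360]; [0, 0, 0, 0, 0, 120]] (rows listed top to bottom)

image of 1: 0
image of x: 0
image of x^2: 0
image of x^3: 0
image of x^4: 24
image of x^5: 120x + 360
each image's coordinates form column j of the matrix


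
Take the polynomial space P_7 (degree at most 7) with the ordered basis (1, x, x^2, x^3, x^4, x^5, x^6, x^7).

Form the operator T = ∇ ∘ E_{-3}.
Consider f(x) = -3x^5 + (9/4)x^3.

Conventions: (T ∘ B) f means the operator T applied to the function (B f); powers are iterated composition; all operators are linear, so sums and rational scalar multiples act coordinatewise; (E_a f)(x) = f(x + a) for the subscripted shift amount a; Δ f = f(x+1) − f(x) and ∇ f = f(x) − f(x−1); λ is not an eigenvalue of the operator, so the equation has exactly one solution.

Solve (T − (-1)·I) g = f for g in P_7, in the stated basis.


the image equals g(x) = -3x^5 + 15x^4 - (1071/4)x^3 + (10173/4)x^2 - (62217/4)x + 192927/4

write g with unknown coordinates in the stated basis and equate coefficients in (T − (-1)·I) g = f
solving from the highest basis element down gives g = -3x^5 + 15x^4 - (1071/4)x^3 + (10173/4)x^2 - (62217/4)x + 192927/4
check: T g = -15x^4 + 270x^3 - (10173/4)x^2 + (62217/4)x - 192927/4
so T g − (-1)·g = -3x^5 + (9/4)x^3 = f ✓


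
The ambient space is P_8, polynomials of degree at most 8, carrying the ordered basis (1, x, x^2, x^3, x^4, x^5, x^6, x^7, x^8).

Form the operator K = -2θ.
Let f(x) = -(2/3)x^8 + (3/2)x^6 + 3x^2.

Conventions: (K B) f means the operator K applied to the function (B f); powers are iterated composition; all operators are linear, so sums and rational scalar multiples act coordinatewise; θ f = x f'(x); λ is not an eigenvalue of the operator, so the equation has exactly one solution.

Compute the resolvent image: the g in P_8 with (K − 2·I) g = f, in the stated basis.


write g with unknown coordinates in the stated basis and equate coefficients in (K − 2·I) g = f
solving from the highest basis element down gives g = (1/27)x^8 - (3/28)x^6 - (1/2)x^2
check: K g = -(16/27)x^8 + (9/7)x^6 + 2x^2
so K g − 2·g = -(2/3)x^8 + (3/2)x^6 + 3x^2 = f ✓

the result is g(x) = (1/27)x^8 - (3/28)x^6 - (1/2)x^2


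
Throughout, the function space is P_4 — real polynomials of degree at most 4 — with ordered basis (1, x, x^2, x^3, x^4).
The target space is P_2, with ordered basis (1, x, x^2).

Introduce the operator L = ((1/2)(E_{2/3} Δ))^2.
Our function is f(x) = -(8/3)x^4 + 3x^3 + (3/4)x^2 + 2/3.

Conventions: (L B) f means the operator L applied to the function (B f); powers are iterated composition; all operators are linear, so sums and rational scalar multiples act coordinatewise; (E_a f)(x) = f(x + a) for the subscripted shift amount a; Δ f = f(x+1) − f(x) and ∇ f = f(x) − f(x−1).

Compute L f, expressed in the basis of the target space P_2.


Δ f = -(32/3)x^3 - 7x^2 - (1/6)x + 13/12
E_{2/3} Δ f = -(32/3)x^3 - (85/3)x^2 - (427/18)x - 1717/324
((1/2)(E_{2/3} Δ)) f = -(16/3)x^3 - (85/6)x^2 - (427/36)x - 1717/648
Δ ((1/2)(E_{2/3} Δ)) f = -16x^2 - (133/3)x - 1129/36
E_{2/3} Δ ((1/2)(E_{2/3} Δ)) f = -16x^2 - (197/3)x - 2449/36
((1/2)(E_{2/3} Δ)) ((1/2)(E_{2/3} Δ)) f = -8x^2 - (197/6)x - 2449/72

the result is g(x) = -8x^2 - (197/6)x - 2449/72
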